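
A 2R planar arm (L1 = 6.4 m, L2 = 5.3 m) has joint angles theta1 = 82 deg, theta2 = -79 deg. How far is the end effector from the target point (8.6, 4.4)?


End effector via forward kinematics:
x = L1*cos(t1) + L2*cos(t1+t2) = 6.1834
y = L1*sin(t1) + L2*sin(t1+t2) = 6.6151
Distance to target:
d = sqrt((8.6 - 6.1834)^2 + (4.4 - 6.6151)^2)
= sqrt(5.8397 + 4.9067)
= 3.2782 m


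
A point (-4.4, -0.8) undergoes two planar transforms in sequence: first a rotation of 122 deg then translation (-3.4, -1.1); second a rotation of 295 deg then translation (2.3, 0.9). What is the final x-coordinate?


After transform 1:
x1 = cos(122)*-4.4 - sin(122)*-0.8 + -3.4 = -0.3899
y1 = sin(122)*-4.4 + cos(122)*-0.8 + -1.1 = -4.4075
After transform 2:
x2 = cos(295)*-0.3899 - sin(295)*-4.4075 + 2.3
= -1.8593


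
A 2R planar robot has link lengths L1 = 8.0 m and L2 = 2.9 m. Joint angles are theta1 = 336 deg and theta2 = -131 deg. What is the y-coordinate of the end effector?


Convert angles to radians: theta1 = 5.8643, theta2 = -2.2864
y = L1*sin(theta1) + L2*sin(theta1+theta2)
y = -3.2539 + -1.2256
y = -4.4795


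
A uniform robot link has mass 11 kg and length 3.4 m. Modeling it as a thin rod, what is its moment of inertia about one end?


I = (1/3) * m * L^2
= (1/3) * 11 * 3.4^2
= 0.333333 * 11 * 11.56
= 42.3867 kg*m^2


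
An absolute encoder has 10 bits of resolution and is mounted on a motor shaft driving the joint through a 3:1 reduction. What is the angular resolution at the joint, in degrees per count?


counts = 2^10 = 1024
effective counts at joint = 1024 * 3 = 3072
resolution = 360 / 3072
= 0.1172 deg/count


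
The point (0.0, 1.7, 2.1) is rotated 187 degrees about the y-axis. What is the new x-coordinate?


Rotation about y-axis: x' = x*cos(theta) + z*sin(theta)
= 0.0 * -0.9925 + 2.1 * -0.1219
= -0.2559


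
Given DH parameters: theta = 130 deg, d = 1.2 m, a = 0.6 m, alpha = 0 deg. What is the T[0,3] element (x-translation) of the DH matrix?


T[0,3] = a * cos(theta)
= 0.6 * cos(130 deg)
= 0.6 * -0.6428
= -0.3857


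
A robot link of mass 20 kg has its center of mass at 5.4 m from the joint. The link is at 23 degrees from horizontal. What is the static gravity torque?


tau = m*g*L*cos(angle)
= 20 * 9.81 * 5.4 * cos(23 deg)
= 20 * 9.81 * 5.4 * 0.9205
= 975.2565 Nm


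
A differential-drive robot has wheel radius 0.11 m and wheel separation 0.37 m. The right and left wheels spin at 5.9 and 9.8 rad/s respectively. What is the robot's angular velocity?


vR = r*wR = 0.11*5.9 = 0.649 m/s
vL = r*wL = 0.11*9.8 = 1.078 m/s
v = (vR+vL)/2 = 0.8635 m/s
omega = (vR-vL)/L = -1.1595 rad/s
angular velocity = -1.1595 rad/s


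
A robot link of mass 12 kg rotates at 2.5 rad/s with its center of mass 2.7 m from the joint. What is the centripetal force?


F = m * omega^2 * r
= 12 * 2.5^2 * 2.7
= 12 * 6.25 * 2.7
= 202.5 N


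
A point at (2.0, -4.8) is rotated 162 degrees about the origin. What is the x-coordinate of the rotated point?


x' = x*cos(theta) - y*sin(theta)
cos(162 deg) = -0.9511, sin(162 deg) = 0.309
x' = 2.0 * -0.9511 - -4.8 * 0.309
= -1.9021 - -1.4833
= -0.4188


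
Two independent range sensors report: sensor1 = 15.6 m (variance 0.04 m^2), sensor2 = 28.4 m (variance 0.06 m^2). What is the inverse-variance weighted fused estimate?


w1 = (1/var1) / (1/var1 + 1/var2)
   = 25.0 / (25.0 + 16.6667) = 0.6
w2 = 1 - w1 = 0.4
fused = w1*s1 + w2*s2 = 9.36 + 11.36
= 20.72 m


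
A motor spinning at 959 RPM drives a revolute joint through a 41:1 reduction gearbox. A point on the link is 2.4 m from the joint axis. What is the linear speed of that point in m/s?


omega_motor = 959 * 2*pi/60 = 100.4262 rad/s
omega_joint = omega_motor / 41 = 2.4494 rad/s
v = omega_joint * r = 2.4494 * 2.4
= 5.8786 m/s


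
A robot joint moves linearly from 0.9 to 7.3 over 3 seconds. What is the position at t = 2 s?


s = t/T = 2/3 = 0.6667
p(t) = p0 + (pf-p0)*s
= 0.9 + (7.3 - 0.9) * 0.6667
= 5.1667


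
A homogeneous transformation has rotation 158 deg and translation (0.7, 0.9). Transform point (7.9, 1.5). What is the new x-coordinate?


x' = cos(theta)*px - sin(theta)*py + tx
= -0.9272*7.9 - 0.3746*1.5 + 0.7
= -7.1867


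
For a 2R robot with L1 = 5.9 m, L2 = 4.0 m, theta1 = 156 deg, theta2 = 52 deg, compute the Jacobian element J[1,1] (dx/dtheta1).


J[1,1] = -L1*sin(t1) - L2*sin(t1+t2)
= -5.9*sin(156) - 4.0*sin(208)
= -0.5219


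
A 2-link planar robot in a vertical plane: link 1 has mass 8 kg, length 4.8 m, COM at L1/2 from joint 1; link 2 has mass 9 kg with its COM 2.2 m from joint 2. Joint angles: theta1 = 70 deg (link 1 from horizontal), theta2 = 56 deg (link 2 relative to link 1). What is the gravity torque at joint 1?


Horizontal distance from joint 1 to link-1 COM:
  x_c1 = (L1/2)*cos(t1) = 2.4 * 0.342 = 0.8208 m
Horizontal distance from joint 1 to link-2 COM:
  x_c2 = L1*cos(t1) + Lc2*cos(t1+t2)
       = 4.8*0.342 + 2.2*-0.5878 = 0.3486 m
tau1 = m1*g*x_c1 + m2*g*x_c2
     = 8*9.81*0.8208 + 9*9.81*0.3486
     = 64.4202 + 30.7752
     = 95.1953 Nm


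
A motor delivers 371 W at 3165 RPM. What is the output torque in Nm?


omega = 3165 * 2*pi/60 = 331.438 rad/s
tau = P / omega = 371 / 331.438
= 1.1194 Nm


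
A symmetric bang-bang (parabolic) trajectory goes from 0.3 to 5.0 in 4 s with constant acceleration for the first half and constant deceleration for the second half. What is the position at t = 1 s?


Symmetric rest-to-rest: each phase covers (pf-p0)/2 in time T/2. 0.5*a*(T/2)^2 = (pf-p0)/2 => a = 4*(pf-p0)/T^2
a = 4*(5.0-0.3)/4^2 = 1.175
t = 1 is in the acceleration phase (t <= T/2).
p = p0 + 0.5*a*t^2 = 0.3 + 0.5*1.175*1^2
= 0.8875


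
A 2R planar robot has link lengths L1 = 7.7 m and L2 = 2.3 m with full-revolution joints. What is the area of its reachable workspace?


r_max = L1 + L2 = 10.0 m
r_min = |L1 - L2| = 5.4 m
Area = pi*(r_max^2 - r_min^2)
= pi*(100.0 - 29.16)
= pi * 70.84
= 222.5504 m^2


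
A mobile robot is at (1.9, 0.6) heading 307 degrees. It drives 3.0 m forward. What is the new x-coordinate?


x_new = x0 + d*cos(theta)
= 1.9 + 3.0*cos(307)
= 1.9 + 1.8054
= 3.7054


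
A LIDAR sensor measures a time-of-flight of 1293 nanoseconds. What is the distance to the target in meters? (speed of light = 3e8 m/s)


tof = 1293 ns = 1.293e-06 s
dist = c * tof / 2
= 3e8 * 1.293e-06 / 2
= 193.95 m


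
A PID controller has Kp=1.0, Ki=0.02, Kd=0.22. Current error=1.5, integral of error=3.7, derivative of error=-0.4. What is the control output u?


u = Kp*e + Ki*int(e) + Kd*de/dt
= 1.0*1.5 + 0.02*3.7 + 0.22*(-0.4)
= 1.5 + 0.074 + -0.088
= 1.486


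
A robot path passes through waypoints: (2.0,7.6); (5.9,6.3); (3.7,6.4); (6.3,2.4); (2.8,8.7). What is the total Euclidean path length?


Segment lengths:
  seg1 = sqrt((3.9)^2 + (-1.3)^2) = 4.111
  seg2 = sqrt((-2.2)^2 + (0.1)^2) = 2.2023
  seg3 = sqrt((2.6)^2 + (-4.0)^2) = 4.7707
  seg4 = sqrt((-3.5)^2 + (6.3)^2) = 7.2069
Total = 18.2909


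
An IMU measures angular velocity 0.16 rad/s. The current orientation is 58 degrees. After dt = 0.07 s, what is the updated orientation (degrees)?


delta_theta = w * dt = 0.16 * 0.07 = 0.0112 rad
= 0.6417 deg
theta_new = 58 + 0.6417 = 58.6417 deg


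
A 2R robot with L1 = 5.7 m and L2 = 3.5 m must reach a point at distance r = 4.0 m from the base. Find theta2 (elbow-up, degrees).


cos(theta2) = (r^2 - L1^2 - L2^2) / (2*L1*L2)
cos(theta2) = (16.0 - 32.49 - 12.25) / 39.9
cos(theta2) = -0.720301
theta2 = 136.0793 degrees


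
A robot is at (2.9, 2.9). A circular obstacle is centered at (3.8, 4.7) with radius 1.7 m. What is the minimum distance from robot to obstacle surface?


center_dist = sqrt((2.9-3.8)^2 + (2.9-4.7)^2)
= sqrt(0.81 + 3.24)
= 2.0125
min_dist = center_dist - radius = 2.0125 - 1.7 = 0.3125 m


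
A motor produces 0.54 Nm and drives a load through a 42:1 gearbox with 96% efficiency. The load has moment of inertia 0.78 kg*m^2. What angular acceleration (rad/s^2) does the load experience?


tau_out = tau_motor * N * eta
= 0.54 * 42 * 0.96 = 21.7728 Nm
alpha = tau_out / I = 21.7728 / 0.78
= 27.9138 rad/s^2


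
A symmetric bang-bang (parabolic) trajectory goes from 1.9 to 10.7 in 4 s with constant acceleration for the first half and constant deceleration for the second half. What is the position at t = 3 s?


Symmetric rest-to-rest: each phase covers (pf-p0)/2 in time T/2. 0.5*a*(T/2)^2 = (pf-p0)/2 => a = 4*(pf-p0)/T^2
a = 4*(10.7-1.9)/4^2 = 2.2
t = 3 is in the deceleration phase (t > T/2).
p = pf - 0.5*a*(T-t)^2 = 10.7 - 0.5*2.2*1^2
= 9.6


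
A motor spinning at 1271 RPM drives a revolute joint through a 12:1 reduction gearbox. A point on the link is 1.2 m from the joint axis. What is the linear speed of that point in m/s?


omega_motor = 1271 * 2*pi/60 = 133.0988 rad/s
omega_joint = omega_motor / 12 = 11.0916 rad/s
v = omega_joint * r = 11.0916 * 1.2
= 13.3099 m/s


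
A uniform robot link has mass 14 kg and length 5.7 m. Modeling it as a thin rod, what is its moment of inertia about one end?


I = (1/3) * m * L^2
= (1/3) * 14 * 5.7^2
= 0.333333 * 14 * 32.49
= 151.62 kg*m^2


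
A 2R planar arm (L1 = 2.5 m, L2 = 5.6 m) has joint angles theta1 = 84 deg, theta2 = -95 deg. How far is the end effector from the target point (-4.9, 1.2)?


End effector via forward kinematics:
x = L1*cos(t1) + L2*cos(t1+t2) = 5.7584
y = L1*sin(t1) + L2*sin(t1+t2) = 1.4178
Distance to target:
d = sqrt((-4.9 - 5.7584)^2 + (1.2 - 1.4178)^2)
= sqrt(113.6022 + 0.0474)
= 10.6607 m


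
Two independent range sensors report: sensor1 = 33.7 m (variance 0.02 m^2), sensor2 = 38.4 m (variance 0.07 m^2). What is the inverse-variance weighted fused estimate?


w1 = (1/var1) / (1/var1 + 1/var2)
   = 50.0 / (50.0 + 14.2857) = 0.7778
w2 = 1 - w1 = 0.2222
fused = w1*s1 + w2*s2 = 26.2111 + 8.5333
= 34.7444 m


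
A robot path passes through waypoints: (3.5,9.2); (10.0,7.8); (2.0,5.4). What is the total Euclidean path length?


Segment lengths:
  seg1 = sqrt((6.5)^2 + (-1.4)^2) = 6.6491
  seg2 = sqrt((-8.0)^2 + (-2.4)^2) = 8.3522
Total = 15.0013


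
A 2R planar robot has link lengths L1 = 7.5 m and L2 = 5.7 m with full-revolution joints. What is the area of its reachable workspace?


r_max = L1 + L2 = 13.2 m
r_min = |L1 - L2| = 1.8 m
Area = pi*(r_max^2 - r_min^2)
= pi*(174.24 - 3.24)
= pi * 171.0
= 537.2123 m^2


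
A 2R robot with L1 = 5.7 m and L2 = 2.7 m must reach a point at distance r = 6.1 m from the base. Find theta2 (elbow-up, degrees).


cos(theta2) = (r^2 - L1^2 - L2^2) / (2*L1*L2)
cos(theta2) = (37.21 - 32.49 - 7.29) / 30.78
cos(theta2) = -0.083496
theta2 = 94.7895 degrees


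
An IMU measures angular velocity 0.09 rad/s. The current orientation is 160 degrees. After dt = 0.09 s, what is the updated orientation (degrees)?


delta_theta = w * dt = 0.09 * 0.09 = 0.0081 rad
= 0.4641 deg
theta_new = 160 + 0.4641 = 160.4641 deg


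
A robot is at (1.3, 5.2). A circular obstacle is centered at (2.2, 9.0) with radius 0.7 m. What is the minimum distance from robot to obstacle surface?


center_dist = sqrt((1.3-2.2)^2 + (5.2-9.0)^2)
= sqrt(0.81 + 14.44)
= 3.9051
min_dist = center_dist - radius = 3.9051 - 0.7 = 3.2051 m


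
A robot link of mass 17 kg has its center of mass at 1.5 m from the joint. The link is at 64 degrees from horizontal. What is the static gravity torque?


tau = m*g*L*cos(angle)
= 17 * 9.81 * 1.5 * cos(64 deg)
= 17 * 9.81 * 1.5 * 0.4384
= 109.6607 Nm


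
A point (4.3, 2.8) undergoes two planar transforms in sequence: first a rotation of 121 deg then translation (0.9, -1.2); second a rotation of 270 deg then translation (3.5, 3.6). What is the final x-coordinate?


After transform 1:
x1 = cos(121)*4.3 - sin(121)*2.8 + 0.9 = -3.7147
y1 = sin(121)*4.3 + cos(121)*2.8 + -1.2 = 1.0437
After transform 2:
x2 = cos(270)*-3.7147 - sin(270)*1.0437 + 3.5
= 4.5437


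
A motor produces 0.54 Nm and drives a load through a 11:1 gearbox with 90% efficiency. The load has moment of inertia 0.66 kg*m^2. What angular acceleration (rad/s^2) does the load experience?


tau_out = tau_motor * N * eta
= 0.54 * 11 * 0.9 = 5.346 Nm
alpha = tau_out / I = 5.346 / 0.66
= 8.1 rad/s^2


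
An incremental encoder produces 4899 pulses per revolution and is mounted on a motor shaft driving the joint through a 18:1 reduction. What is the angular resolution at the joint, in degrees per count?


counts per rev = 4899
effective counts at joint = 4899 * 18 = 88182
resolution = 360 / 88182
= 0.0041 deg/count


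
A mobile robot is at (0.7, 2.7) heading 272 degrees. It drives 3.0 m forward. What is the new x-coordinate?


x_new = x0 + d*cos(theta)
= 0.7 + 3.0*cos(272)
= 0.7 + 0.1047
= 0.8047


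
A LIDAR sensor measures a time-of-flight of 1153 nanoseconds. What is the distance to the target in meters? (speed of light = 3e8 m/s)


tof = 1153 ns = 1.153e-06 s
dist = c * tof / 2
= 3e8 * 1.153e-06 / 2
= 172.95 m


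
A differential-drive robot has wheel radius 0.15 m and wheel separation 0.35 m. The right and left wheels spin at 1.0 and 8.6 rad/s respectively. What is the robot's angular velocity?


vR = r*wR = 0.15*1.0 = 0.15 m/s
vL = r*wL = 0.15*8.6 = 1.29 m/s
v = (vR+vL)/2 = 0.72 m/s
omega = (vR-vL)/L = -3.2571 rad/s
angular velocity = -3.2571 rad/s


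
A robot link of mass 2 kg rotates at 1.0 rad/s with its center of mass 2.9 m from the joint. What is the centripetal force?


F = m * omega^2 * r
= 2 * 1.0^2 * 2.9
= 2 * 1.0 * 2.9
= 5.8 N


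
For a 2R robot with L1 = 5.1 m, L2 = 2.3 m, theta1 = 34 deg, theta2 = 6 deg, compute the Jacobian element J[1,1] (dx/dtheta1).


J[1,1] = -L1*sin(t1) - L2*sin(t1+t2)
= -5.1*sin(34) - 2.3*sin(40)
= -4.3303


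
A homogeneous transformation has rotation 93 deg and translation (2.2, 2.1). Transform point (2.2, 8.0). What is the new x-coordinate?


x' = cos(theta)*px - sin(theta)*py + tx
= -0.0523*2.2 - 0.9986*8.0 + 2.2
= -5.9042


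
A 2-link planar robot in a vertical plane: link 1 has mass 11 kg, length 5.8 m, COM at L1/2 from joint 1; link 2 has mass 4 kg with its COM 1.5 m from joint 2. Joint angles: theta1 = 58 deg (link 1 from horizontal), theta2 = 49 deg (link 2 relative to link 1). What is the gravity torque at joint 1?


Horizontal distance from joint 1 to link-1 COM:
  x_c1 = (L1/2)*cos(t1) = 2.9 * 0.5299 = 1.5368 m
Horizontal distance from joint 1 to link-2 COM:
  x_c2 = L1*cos(t1) + Lc2*cos(t1+t2)
       = 5.8*0.5299 + 1.5*-0.2924 = 2.635 m
tau1 = m1*g*x_c1 + m2*g*x_c2
     = 11*9.81*1.5368 + 4*9.81*2.635
     = 165.8324 + 103.3964
     = 269.2288 Nm


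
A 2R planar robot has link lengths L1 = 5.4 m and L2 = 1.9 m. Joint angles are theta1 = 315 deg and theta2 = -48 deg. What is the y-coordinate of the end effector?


Convert angles to radians: theta1 = 5.4978, theta2 = -0.8378
y = L1*sin(theta1) + L2*sin(theta1+theta2)
y = -3.8184 + -1.8974
y = -5.7158


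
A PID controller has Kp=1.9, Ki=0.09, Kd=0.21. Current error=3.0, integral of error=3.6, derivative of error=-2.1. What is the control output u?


u = Kp*e + Ki*int(e) + Kd*de/dt
= 1.9*3.0 + 0.09*3.6 + 0.21*(-2.1)
= 5.7 + 0.324 + -0.441
= 5.583


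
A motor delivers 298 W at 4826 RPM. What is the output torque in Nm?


omega = 4826 * 2*pi/60 = 505.3775 rad/s
tau = P / omega = 298 / 505.3775
= 0.5897 Nm


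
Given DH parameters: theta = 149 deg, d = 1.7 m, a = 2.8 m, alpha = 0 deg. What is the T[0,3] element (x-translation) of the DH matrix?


T[0,3] = a * cos(theta)
= 2.8 * cos(149 deg)
= 2.8 * -0.8572
= -2.4001


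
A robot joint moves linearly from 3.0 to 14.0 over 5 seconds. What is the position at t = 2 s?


s = t/T = 2/5 = 0.4
p(t) = p0 + (pf-p0)*s
= 3.0 + (14.0 - 3.0) * 0.4
= 7.4


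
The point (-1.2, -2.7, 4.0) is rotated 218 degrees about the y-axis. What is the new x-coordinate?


Rotation about y-axis: x' = x*cos(theta) + z*sin(theta)
= -1.2 * -0.788 + 4.0 * -0.6157
= -1.517


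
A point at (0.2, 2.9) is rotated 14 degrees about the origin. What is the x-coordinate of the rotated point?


x' = x*cos(theta) - y*sin(theta)
cos(14 deg) = 0.9703, sin(14 deg) = 0.2419
x' = 0.2 * 0.9703 - 2.9 * 0.2419
= 0.1941 - 0.7016
= -0.5075


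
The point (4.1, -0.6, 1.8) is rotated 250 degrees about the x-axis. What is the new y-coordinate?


Rotation about x-axis: y' = y*cos(theta) - z*sin(theta)
= -0.6 * -0.342 - 1.8 * -0.9397
= 1.8967


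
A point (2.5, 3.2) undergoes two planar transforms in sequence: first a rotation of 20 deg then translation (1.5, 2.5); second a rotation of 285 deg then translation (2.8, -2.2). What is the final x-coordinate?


After transform 1:
x1 = cos(20)*2.5 - sin(20)*3.2 + 1.5 = 2.7548
y1 = sin(20)*2.5 + cos(20)*3.2 + 2.5 = 6.3621
After transform 2:
x2 = cos(285)*2.7548 - sin(285)*6.3621 + 2.8
= 9.6583


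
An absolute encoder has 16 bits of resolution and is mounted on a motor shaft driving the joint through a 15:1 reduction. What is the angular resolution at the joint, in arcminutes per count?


counts = 2^16 = 65536
effective counts at joint = 65536 * 15 = 983040
resolution = 360*60 / 983040
= 0.022 arcmin/count


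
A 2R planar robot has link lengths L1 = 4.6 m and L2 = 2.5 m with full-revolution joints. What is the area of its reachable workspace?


r_max = L1 + L2 = 7.1 m
r_min = |L1 - L2| = 2.1 m
Area = pi*(r_max^2 - r_min^2)
= pi*(50.41 - 4.41)
= pi * 46.0
= 144.5133 m^2


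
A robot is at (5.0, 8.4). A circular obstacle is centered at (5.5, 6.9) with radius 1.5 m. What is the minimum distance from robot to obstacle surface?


center_dist = sqrt((5.0-5.5)^2 + (8.4-6.9)^2)
= sqrt(0.25 + 2.25)
= 1.5811
min_dist = center_dist - radius = 1.5811 - 1.5 = 0.0811 m


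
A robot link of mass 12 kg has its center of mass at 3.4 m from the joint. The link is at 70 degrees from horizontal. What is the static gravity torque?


tau = m*g*L*cos(angle)
= 12 * 9.81 * 3.4 * cos(70 deg)
= 12 * 9.81 * 3.4 * 0.342
= 136.8929 Nm


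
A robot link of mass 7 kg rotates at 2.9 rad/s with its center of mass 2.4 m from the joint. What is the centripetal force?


F = m * omega^2 * r
= 7 * 2.9^2 * 2.4
= 7 * 8.41 * 2.4
= 141.288 N


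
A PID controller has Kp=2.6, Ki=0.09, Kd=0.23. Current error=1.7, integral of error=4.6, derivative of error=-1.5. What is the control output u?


u = Kp*e + Ki*int(e) + Kd*de/dt
= 2.6*1.7 + 0.09*4.6 + 0.23*(-1.5)
= 4.42 + 0.414 + -0.345
= 4.489


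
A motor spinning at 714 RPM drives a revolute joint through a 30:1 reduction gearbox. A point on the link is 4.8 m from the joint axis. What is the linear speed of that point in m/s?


omega_motor = 714 * 2*pi/60 = 74.7699 rad/s
omega_joint = omega_motor / 30 = 2.4923 rad/s
v = omega_joint * r = 2.4923 * 4.8
= 11.9632 m/s


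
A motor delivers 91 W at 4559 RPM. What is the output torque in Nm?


omega = 4559 * 2*pi/60 = 477.4174 rad/s
tau = P / omega = 91 / 477.4174
= 0.1906 Nm


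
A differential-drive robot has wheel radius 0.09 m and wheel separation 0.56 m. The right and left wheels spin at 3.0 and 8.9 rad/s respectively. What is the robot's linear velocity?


vR = r*wR = 0.09*3.0 = 0.27 m/s
vL = r*wL = 0.09*8.9 = 0.801 m/s
v = (vR+vL)/2 = 0.5355 m/s
omega = (vR-vL)/L = -0.9482 rad/s
linear velocity = 0.5355 m/s


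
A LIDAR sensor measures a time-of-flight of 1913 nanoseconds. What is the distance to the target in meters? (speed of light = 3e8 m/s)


tof = 1913 ns = 1.913e-06 s
dist = c * tof / 2
= 3e8 * 1.913e-06 / 2
= 286.95 m


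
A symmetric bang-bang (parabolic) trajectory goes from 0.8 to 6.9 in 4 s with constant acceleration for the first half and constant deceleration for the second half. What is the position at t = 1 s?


Symmetric rest-to-rest: each phase covers (pf-p0)/2 in time T/2. 0.5*a*(T/2)^2 = (pf-p0)/2 => a = 4*(pf-p0)/T^2
a = 4*(6.9-0.8)/4^2 = 1.525
t = 1 is in the acceleration phase (t <= T/2).
p = p0 + 0.5*a*t^2 = 0.8 + 0.5*1.525*1^2
= 1.5625


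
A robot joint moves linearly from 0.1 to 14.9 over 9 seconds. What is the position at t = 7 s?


s = t/T = 7/9 = 0.7778
p(t) = p0 + (pf-p0)*s
= 0.1 + (14.9 - 0.1) * 0.7778
= 11.6111


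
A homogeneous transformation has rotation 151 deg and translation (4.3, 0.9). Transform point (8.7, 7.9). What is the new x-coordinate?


x' = cos(theta)*px - sin(theta)*py + tx
= -0.8746*8.7 - 0.4848*7.9 + 4.3
= -7.1392


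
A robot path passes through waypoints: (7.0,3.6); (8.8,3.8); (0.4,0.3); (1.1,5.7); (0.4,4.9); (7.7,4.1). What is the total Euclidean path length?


Segment lengths:
  seg1 = sqrt((1.8)^2 + (0.2)^2) = 1.8111
  seg2 = sqrt((-8.4)^2 + (-3.5)^2) = 9.1
  seg3 = sqrt((0.7)^2 + (5.4)^2) = 5.4452
  seg4 = sqrt((-0.7)^2 + (-0.8)^2) = 1.063
  seg5 = sqrt((7.3)^2 + (-0.8)^2) = 7.3437
Total = 24.763


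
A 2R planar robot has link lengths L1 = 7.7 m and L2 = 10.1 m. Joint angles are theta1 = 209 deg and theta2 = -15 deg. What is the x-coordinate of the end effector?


Convert angles to radians: theta1 = 3.6477, theta2 = -0.2618
x = L1*cos(theta1) + L2*cos(theta1+theta2)
x = -6.7346 + -9.8
x = -16.5346


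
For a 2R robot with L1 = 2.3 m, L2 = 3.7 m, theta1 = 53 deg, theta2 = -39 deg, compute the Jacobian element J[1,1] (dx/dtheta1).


J[1,1] = -L1*sin(t1) - L2*sin(t1+t2)
= -2.3*sin(53) - 3.7*sin(14)
= -2.732


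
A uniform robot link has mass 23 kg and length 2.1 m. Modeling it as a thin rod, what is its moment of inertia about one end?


I = (1/3) * m * L^2
= (1/3) * 23 * 2.1^2
= 0.333333 * 23 * 4.41
= 33.81 kg*m^2


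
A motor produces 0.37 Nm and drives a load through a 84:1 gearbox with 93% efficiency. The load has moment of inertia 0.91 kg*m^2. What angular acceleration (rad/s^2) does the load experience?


tau_out = tau_motor * N * eta
= 0.37 * 84 * 0.93 = 28.9044 Nm
alpha = tau_out / I = 28.9044 / 0.91
= 31.7631 rad/s^2


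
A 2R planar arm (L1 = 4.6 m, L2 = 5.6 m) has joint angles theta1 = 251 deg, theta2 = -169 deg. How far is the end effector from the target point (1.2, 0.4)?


End effector via forward kinematics:
x = L1*cos(t1) + L2*cos(t1+t2) = -0.7182
y = L1*sin(t1) + L2*sin(t1+t2) = 1.1961
Distance to target:
d = sqrt((1.2 - -0.7182)^2 + (0.4 - 1.1961)^2)
= sqrt(3.6797 + 0.6338)
= 2.0769 m


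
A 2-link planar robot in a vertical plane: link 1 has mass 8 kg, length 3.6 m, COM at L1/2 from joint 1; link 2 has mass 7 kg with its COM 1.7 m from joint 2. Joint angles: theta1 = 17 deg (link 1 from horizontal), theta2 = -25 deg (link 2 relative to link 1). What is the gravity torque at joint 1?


Horizontal distance from joint 1 to link-1 COM:
  x_c1 = (L1/2)*cos(t1) = 1.8 * 0.9563 = 1.7213 m
Horizontal distance from joint 1 to link-2 COM:
  x_c2 = L1*cos(t1) + Lc2*cos(t1+t2)
       = 3.6*0.9563 + 1.7*0.9903 = 5.1262 m
tau1 = m1*g*x_c1 + m2*g*x_c2
     = 8*9.81*1.7213 + 7*9.81*5.1262
     = 135.0914 + 352.0129
     = 487.1044 Nm


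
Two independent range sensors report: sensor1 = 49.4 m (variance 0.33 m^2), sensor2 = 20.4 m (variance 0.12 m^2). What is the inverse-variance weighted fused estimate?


w1 = (1/var1) / (1/var1 + 1/var2)
   = 3.0303 / (3.0303 + 8.3333) = 0.2667
w2 = 1 - w1 = 0.7333
fused = w1*s1 + w2*s2 = 13.1733 + 14.96
= 28.1333 m


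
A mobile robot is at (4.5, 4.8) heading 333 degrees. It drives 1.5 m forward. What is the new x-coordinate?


x_new = x0 + d*cos(theta)
= 4.5 + 1.5*cos(333)
= 4.5 + 1.3365
= 5.8365


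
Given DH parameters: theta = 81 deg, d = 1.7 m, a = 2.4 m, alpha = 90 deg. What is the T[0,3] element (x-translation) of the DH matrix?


T[0,3] = a * cos(theta)
= 2.4 * cos(81 deg)
= 2.4 * 0.1564
= 0.3754


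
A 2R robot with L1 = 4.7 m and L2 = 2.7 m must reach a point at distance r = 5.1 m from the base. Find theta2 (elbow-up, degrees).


cos(theta2) = (r^2 - L1^2 - L2^2) / (2*L1*L2)
cos(theta2) = (26.01 - 22.09 - 7.29) / 25.38
cos(theta2) = -0.132782
theta2 = 97.6304 degrees


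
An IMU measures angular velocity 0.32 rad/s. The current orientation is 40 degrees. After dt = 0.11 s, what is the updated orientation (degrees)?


delta_theta = w * dt = 0.32 * 0.11 = 0.0352 rad
= 2.0168 deg
theta_new = 40 + 2.0168 = 42.0168 deg


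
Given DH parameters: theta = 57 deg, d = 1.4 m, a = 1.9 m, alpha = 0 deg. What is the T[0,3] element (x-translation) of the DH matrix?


T[0,3] = a * cos(theta)
= 1.9 * cos(57 deg)
= 1.9 * 0.5446
= 1.0348


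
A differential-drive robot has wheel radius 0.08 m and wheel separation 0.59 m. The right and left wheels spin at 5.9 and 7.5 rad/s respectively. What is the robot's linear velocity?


vR = r*wR = 0.08*5.9 = 0.472 m/s
vL = r*wL = 0.08*7.5 = 0.6 m/s
v = (vR+vL)/2 = 0.536 m/s
omega = (vR-vL)/L = -0.2169 rad/s
linear velocity = 0.536 m/s


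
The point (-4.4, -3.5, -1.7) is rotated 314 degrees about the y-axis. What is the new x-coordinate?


Rotation about y-axis: x' = x*cos(theta) + z*sin(theta)
= -4.4 * 0.6947 + -1.7 * -0.7193
= -1.8336


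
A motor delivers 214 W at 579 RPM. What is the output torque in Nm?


omega = 579 * 2*pi/60 = 60.6327 rad/s
tau = P / omega = 214 / 60.6327
= 3.5294 Nm


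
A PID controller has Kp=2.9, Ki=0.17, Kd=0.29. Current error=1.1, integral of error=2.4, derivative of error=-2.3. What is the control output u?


u = Kp*e + Ki*int(e) + Kd*de/dt
= 2.9*1.1 + 0.17*2.4 + 0.29*(-2.3)
= 3.19 + 0.408 + -0.667
= 2.931


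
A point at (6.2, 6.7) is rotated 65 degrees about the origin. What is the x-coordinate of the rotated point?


x' = x*cos(theta) - y*sin(theta)
cos(65 deg) = 0.4226, sin(65 deg) = 0.9063
x' = 6.2 * 0.4226 - 6.7 * 0.9063
= 2.6202 - 6.0723
= -3.452


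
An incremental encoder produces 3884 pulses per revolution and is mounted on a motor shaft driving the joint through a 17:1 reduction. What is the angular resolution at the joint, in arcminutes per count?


counts per rev = 3884
effective counts at joint = 3884 * 17 = 66028
resolution = 360*60 / 66028
= 0.3271 arcmin/count


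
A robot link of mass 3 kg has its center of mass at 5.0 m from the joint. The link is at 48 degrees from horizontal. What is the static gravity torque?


tau = m*g*L*cos(angle)
= 3 * 9.81 * 5.0 * cos(48 deg)
= 3 * 9.81 * 5.0 * 0.6691
= 98.4626 Nm


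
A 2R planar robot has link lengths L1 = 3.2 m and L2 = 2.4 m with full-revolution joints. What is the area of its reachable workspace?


r_max = L1 + L2 = 5.6 m
r_min = |L1 - L2| = 0.8 m
Area = pi*(r_max^2 - r_min^2)
= pi*(31.36 - 0.64)
= pi * 30.72
= 96.5097 m^2


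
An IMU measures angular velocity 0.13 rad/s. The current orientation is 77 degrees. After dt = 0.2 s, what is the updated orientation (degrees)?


delta_theta = w * dt = 0.13 * 0.2 = 0.026 rad
= 1.4897 deg
theta_new = 77 + 1.4897 = 78.4897 deg


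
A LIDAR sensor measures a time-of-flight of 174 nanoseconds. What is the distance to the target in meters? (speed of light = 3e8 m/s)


tof = 174 ns = 1.74e-07 s
dist = c * tof / 2
= 3e8 * 1.74e-07 / 2
= 26.1 m


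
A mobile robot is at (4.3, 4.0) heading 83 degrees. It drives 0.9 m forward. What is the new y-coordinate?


y_new = y0 + d*sin(theta)
= 4.0 + 0.9*sin(83)
= 4.0 + 0.8933
= 4.8933


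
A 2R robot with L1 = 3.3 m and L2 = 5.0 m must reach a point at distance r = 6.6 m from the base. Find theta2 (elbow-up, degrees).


cos(theta2) = (r^2 - L1^2 - L2^2) / (2*L1*L2)
cos(theta2) = (43.56 - 10.89 - 25.0) / 33.0
cos(theta2) = 0.232424
theta2 = 76.5602 degrees


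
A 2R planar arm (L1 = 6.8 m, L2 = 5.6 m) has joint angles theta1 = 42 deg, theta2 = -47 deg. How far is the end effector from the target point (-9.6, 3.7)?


End effector via forward kinematics:
x = L1*cos(t1) + L2*cos(t1+t2) = 10.6321
y = L1*sin(t1) + L2*sin(t1+t2) = 4.062
Distance to target:
d = sqrt((-9.6 - 10.6321)^2 + (3.7 - 4.062)^2)
= sqrt(409.3369 + 0.1311)
= 20.2353 m


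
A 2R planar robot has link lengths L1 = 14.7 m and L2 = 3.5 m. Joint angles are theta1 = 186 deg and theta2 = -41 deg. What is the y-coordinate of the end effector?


Convert angles to radians: theta1 = 3.2463, theta2 = -0.7156
y = L1*sin(theta1) + L2*sin(theta1+theta2)
y = -1.5366 + 2.0075
y = 0.4709


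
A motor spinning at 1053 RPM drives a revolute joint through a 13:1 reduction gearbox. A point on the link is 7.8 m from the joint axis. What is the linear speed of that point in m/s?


omega_motor = 1053 * 2*pi/60 = 110.2699 rad/s
omega_joint = omega_motor / 13 = 8.4823 rad/s
v = omega_joint * r = 8.4823 * 7.8
= 66.1619 m/s


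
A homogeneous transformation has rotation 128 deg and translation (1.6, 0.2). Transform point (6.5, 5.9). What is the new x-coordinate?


x' = cos(theta)*px - sin(theta)*py + tx
= -0.6157*6.5 - 0.788*5.9 + 1.6
= -7.0511


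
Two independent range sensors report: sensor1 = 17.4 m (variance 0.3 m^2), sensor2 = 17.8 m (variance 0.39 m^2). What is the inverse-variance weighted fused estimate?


w1 = (1/var1) / (1/var1 + 1/var2)
   = 3.3333 / (3.3333 + 2.5641) = 0.5652
w2 = 1 - w1 = 0.4348
fused = w1*s1 + w2*s2 = 9.8348 + 7.7391
= 17.5739 m


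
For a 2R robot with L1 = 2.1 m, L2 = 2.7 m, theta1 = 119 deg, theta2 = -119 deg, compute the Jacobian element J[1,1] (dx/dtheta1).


J[1,1] = -L1*sin(t1) - L2*sin(t1+t2)
= -2.1*sin(119) - 2.7*sin(0)
= -1.8367


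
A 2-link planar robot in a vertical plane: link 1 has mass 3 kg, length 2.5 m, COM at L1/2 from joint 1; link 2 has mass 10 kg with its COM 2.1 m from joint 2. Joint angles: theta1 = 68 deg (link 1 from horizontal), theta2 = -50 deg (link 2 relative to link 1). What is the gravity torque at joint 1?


Horizontal distance from joint 1 to link-1 COM:
  x_c1 = (L1/2)*cos(t1) = 1.25 * 0.3746 = 0.4683 m
Horizontal distance from joint 1 to link-2 COM:
  x_c2 = L1*cos(t1) + Lc2*cos(t1+t2)
       = 2.5*0.3746 + 2.1*0.9511 = 2.9337 m
tau1 = m1*g*x_c1 + m2*g*x_c2
     = 3*9.81*0.4683 + 10*9.81*2.9337
     = 13.7808 + 287.7994
     = 301.5803 Nm


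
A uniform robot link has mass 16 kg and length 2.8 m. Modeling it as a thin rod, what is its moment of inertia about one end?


I = (1/3) * m * L^2
= (1/3) * 16 * 2.8^2
= 0.333333 * 16 * 7.84
= 41.8133 kg*m^2


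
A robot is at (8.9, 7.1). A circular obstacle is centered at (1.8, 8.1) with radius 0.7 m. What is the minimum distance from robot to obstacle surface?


center_dist = sqrt((8.9-1.8)^2 + (7.1-8.1)^2)
= sqrt(50.41 + 1.0)
= 7.1701
min_dist = center_dist - radius = 7.1701 - 0.7 = 6.4701 m


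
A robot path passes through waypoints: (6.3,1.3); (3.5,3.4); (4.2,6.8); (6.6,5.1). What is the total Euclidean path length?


Segment lengths:
  seg1 = sqrt((-2.8)^2 + (2.1)^2) = 3.5
  seg2 = sqrt((0.7)^2 + (3.4)^2) = 3.4713
  seg3 = sqrt((2.4)^2 + (-1.7)^2) = 2.9411
Total = 9.9124


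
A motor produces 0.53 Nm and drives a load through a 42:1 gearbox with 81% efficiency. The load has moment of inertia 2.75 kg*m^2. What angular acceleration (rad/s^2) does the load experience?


tau_out = tau_motor * N * eta
= 0.53 * 42 * 0.81 = 18.0306 Nm
alpha = tau_out / I = 18.0306 / 2.75
= 6.5566 rad/s^2


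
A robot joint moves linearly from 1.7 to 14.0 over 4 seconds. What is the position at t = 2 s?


s = t/T = 2/4 = 0.5
p(t) = p0 + (pf-p0)*s
= 1.7 + (14.0 - 1.7) * 0.5
= 7.85


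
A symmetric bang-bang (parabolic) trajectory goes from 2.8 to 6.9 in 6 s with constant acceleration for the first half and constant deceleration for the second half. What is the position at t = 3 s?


Symmetric rest-to-rest: each phase covers (pf-p0)/2 in time T/2. 0.5*a*(T/2)^2 = (pf-p0)/2 => a = 4*(pf-p0)/T^2
a = 4*(6.9-2.8)/6^2 = 0.4556
t = 3 is in the acceleration phase (t <= T/2).
p = p0 + 0.5*a*t^2 = 2.8 + 0.5*0.4556*3^2
= 4.85


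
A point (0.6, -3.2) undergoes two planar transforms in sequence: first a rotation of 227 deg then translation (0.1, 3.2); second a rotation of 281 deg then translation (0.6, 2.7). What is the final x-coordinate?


After transform 1:
x1 = cos(227)*0.6 - sin(227)*-3.2 + 0.1 = -2.6495
y1 = sin(227)*0.6 + cos(227)*-3.2 + 3.2 = 4.9436
After transform 2:
x2 = cos(281)*-2.6495 - sin(281)*4.9436 + 0.6
= 4.9472


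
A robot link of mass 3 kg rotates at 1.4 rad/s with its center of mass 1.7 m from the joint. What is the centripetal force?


F = m * omega^2 * r
= 3 * 1.4^2 * 1.7
= 3 * 1.96 * 1.7
= 9.996 N


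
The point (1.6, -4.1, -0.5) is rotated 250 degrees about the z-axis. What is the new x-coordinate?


Rotation about z-axis: x' = x*cos(theta) - y*sin(theta)
= 1.6 * -0.342 - -4.1 * -0.9397
= -4.4


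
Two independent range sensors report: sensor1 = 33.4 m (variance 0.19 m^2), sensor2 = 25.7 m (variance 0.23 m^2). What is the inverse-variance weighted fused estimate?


w1 = (1/var1) / (1/var1 + 1/var2)
   = 5.2632 / (5.2632 + 4.3478) = 0.5476
w2 = 1 - w1 = 0.4524
fused = w1*s1 + w2*s2 = 18.2905 + 11.6262
= 29.9167 m


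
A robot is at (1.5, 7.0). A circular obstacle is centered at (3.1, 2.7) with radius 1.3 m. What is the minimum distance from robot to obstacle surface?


center_dist = sqrt((1.5-3.1)^2 + (7.0-2.7)^2)
= sqrt(2.56 + 18.49)
= 4.588
min_dist = center_dist - radius = 4.588 - 1.3 = 3.288 m


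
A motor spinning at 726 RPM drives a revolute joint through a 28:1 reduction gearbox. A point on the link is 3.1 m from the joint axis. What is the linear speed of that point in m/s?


omega_motor = 726 * 2*pi/60 = 76.0265 rad/s
omega_joint = omega_motor / 28 = 2.7152 rad/s
v = omega_joint * r = 2.7152 * 3.1
= 8.4172 m/s


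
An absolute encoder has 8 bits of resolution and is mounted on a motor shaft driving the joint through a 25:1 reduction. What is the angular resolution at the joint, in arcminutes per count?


counts = 2^8 = 256
effective counts at joint = 256 * 25 = 6400
resolution = 360*60 / 6400
= 3.375 arcmin/count


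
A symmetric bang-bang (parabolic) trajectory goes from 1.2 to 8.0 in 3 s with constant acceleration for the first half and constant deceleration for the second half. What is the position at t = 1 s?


Symmetric rest-to-rest: each phase covers (pf-p0)/2 in time T/2. 0.5*a*(T/2)^2 = (pf-p0)/2 => a = 4*(pf-p0)/T^2
a = 4*(8.0-1.2)/3^2 = 3.0222
t = 1 is in the acceleration phase (t <= T/2).
p = p0 + 0.5*a*t^2 = 1.2 + 0.5*3.0222*1^2
= 2.7111


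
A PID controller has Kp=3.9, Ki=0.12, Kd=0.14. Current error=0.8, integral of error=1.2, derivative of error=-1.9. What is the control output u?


u = Kp*e + Ki*int(e) + Kd*de/dt
= 3.9*0.8 + 0.12*1.2 + 0.14*(-1.9)
= 3.12 + 0.144 + -0.266
= 2.998


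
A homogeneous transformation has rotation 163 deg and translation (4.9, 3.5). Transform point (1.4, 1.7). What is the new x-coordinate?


x' = cos(theta)*px - sin(theta)*py + tx
= -0.9563*1.4 - 0.2924*1.7 + 4.9
= 3.0641


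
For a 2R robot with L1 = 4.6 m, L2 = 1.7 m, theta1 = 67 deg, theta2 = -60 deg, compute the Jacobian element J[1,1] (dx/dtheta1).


J[1,1] = -L1*sin(t1) - L2*sin(t1+t2)
= -4.6*sin(67) - 1.7*sin(7)
= -4.4415


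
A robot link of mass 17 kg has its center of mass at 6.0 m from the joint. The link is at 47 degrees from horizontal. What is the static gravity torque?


tau = m*g*L*cos(angle)
= 17 * 9.81 * 6.0 * cos(47 deg)
= 17 * 9.81 * 6.0 * 0.682
= 682.4212 Nm


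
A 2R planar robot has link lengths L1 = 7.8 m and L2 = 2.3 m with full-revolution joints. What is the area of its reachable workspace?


r_max = L1 + L2 = 10.1 m
r_min = |L1 - L2| = 5.5 m
Area = pi*(r_max^2 - r_min^2)
= pi*(102.01 - 30.25)
= pi * 71.76
= 225.4407 m^2


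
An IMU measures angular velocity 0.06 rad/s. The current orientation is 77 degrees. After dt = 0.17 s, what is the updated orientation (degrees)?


delta_theta = w * dt = 0.06 * 0.17 = 0.0102 rad
= 0.5844 deg
theta_new = 77 + 0.5844 = 77.5844 deg


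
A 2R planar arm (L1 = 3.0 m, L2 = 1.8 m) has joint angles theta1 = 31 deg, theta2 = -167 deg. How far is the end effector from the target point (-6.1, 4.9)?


End effector via forward kinematics:
x = L1*cos(t1) + L2*cos(t1+t2) = 1.2767
y = L1*sin(t1) + L2*sin(t1+t2) = 0.2947
Distance to target:
d = sqrt((-6.1 - 1.2767)^2 + (4.9 - 0.2947)^2)
= sqrt(54.4156 + 21.2085)
= 8.6962 m


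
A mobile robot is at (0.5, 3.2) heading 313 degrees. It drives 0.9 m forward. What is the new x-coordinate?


x_new = x0 + d*cos(theta)
= 0.5 + 0.9*cos(313)
= 0.5 + 0.6138
= 1.1138


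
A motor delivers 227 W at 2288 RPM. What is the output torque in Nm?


omega = 2288 * 2*pi/60 = 239.5988 rad/s
tau = P / omega = 227 / 239.5988
= 0.9474 Nm


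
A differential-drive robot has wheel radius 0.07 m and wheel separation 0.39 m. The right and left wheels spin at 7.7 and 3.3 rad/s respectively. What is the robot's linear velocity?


vR = r*wR = 0.07*7.7 = 0.539 m/s
vL = r*wL = 0.07*3.3 = 0.231 m/s
v = (vR+vL)/2 = 0.385 m/s
omega = (vR-vL)/L = 0.7897 rad/s
linear velocity = 0.385 m/s


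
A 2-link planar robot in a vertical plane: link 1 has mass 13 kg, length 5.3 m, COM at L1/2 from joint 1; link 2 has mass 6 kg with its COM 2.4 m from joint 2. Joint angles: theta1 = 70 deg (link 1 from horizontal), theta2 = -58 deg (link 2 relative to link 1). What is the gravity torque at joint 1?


Horizontal distance from joint 1 to link-1 COM:
  x_c1 = (L1/2)*cos(t1) = 2.65 * 0.342 = 0.9064 m
Horizontal distance from joint 1 to link-2 COM:
  x_c2 = L1*cos(t1) + Lc2*cos(t1+t2)
       = 5.3*0.342 + 2.4*0.9781 = 4.1603 m
tau1 = m1*g*x_c1 + m2*g*x_c2
     = 13*9.81*0.9064 + 6*9.81*4.1603
     = 115.5872 + 244.873
     = 360.4602 Nm


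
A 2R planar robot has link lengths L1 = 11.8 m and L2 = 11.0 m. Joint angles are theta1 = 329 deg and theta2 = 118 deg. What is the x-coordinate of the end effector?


Convert angles to radians: theta1 = 5.7421, theta2 = 2.0595
x = L1*cos(theta1) + L2*cos(theta1+theta2)
x = 10.1146 + 0.5757
x = 10.6903


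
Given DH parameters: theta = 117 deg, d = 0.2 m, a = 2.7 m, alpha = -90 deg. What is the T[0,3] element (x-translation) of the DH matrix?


T[0,3] = a * cos(theta)
= 2.7 * cos(117 deg)
= 2.7 * -0.454
= -1.2258


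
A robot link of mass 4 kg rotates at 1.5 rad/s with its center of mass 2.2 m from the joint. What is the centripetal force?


F = m * omega^2 * r
= 4 * 1.5^2 * 2.2
= 4 * 2.25 * 2.2
= 19.8 N


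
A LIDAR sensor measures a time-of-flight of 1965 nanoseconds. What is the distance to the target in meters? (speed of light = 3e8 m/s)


tof = 1965 ns = 1.965e-06 s
dist = c * tof / 2
= 3e8 * 1.965e-06 / 2
= 294.75 m


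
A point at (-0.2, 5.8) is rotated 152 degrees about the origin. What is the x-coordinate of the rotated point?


x' = x*cos(theta) - y*sin(theta)
cos(152 deg) = -0.8829, sin(152 deg) = 0.4695
x' = -0.2 * -0.8829 - 5.8 * 0.4695
= 0.1766 - 2.7229
= -2.5463


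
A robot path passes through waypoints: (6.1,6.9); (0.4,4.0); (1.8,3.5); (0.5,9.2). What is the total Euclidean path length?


Segment lengths:
  seg1 = sqrt((-5.7)^2 + (-2.9)^2) = 6.3953
  seg2 = sqrt((1.4)^2 + (-0.5)^2) = 1.4866
  seg3 = sqrt((-1.3)^2 + (5.7)^2) = 5.8464
Total = 13.7283


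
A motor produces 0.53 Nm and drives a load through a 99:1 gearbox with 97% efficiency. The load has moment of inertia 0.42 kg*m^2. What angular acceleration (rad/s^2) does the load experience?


tau_out = tau_motor * N * eta
= 0.53 * 99 * 0.97 = 50.8959 Nm
alpha = tau_out / I = 50.8959 / 0.42
= 121.1807 rad/s^2


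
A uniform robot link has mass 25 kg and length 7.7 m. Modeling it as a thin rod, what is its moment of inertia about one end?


I = (1/3) * m * L^2
= (1/3) * 25 * 7.7^2
= 0.333333 * 25 * 59.29
= 494.0833 kg*m^2


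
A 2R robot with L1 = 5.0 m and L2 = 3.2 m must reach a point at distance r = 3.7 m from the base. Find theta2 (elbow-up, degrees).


cos(theta2) = (r^2 - L1^2 - L2^2) / (2*L1*L2)
cos(theta2) = (13.69 - 25.0 - 10.24) / 32.0
cos(theta2) = -0.673438
theta2 = 132.3329 degrees


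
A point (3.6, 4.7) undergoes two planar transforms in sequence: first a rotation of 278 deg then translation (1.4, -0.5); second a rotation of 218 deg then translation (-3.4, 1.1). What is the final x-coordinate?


After transform 1:
x1 = cos(278)*3.6 - sin(278)*4.7 + 1.4 = 6.5553
y1 = sin(278)*3.6 + cos(278)*4.7 + -0.5 = -3.4109
After transform 2:
x2 = cos(218)*6.5553 - sin(218)*-3.4109 + -3.4
= -10.6656
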